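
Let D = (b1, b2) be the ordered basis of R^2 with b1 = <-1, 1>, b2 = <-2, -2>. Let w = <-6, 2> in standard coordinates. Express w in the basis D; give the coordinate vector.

[w]_D is the unique c with M c = w, where M has columns b1, b2.
System: -c_1 - 2c_2 = -6, c_1 - 2c_2 = 2; solving gives c_1 = 4, c_2 = 1.
Check: 4b1 + b2 = <-6, 2>.

<4, 1>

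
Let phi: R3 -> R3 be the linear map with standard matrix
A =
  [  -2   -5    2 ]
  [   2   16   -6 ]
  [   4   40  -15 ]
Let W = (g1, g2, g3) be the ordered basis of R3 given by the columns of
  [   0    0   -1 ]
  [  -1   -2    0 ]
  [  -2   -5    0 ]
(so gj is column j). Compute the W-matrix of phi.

The j-th column of [phi]_W is [phi(gj)]_W.
phi(g1) = A g1 = (1, -4, -10) = 0·g1 + 2g2 - g3, so column 1 is (0, 2, -1).
Repeating for g2, g3 and assembling the columns gives [[0, 0, 2], [2, 1, 0], [-1, 0, -2]].

[[0, 0, 2], [2, 1, 0], [-1, 0, -2]]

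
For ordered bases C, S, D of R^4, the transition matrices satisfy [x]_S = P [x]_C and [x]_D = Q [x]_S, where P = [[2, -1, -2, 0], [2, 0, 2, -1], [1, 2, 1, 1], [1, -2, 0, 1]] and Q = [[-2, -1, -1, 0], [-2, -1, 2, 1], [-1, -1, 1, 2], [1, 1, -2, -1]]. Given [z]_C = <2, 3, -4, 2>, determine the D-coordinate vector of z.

First [z]_S = P [z]_C = <9, -6, 6, -2>.
Then [z]_D = Q [z]_S = <-18, -2, -1, -7>.

<-18, -2, -1, -7>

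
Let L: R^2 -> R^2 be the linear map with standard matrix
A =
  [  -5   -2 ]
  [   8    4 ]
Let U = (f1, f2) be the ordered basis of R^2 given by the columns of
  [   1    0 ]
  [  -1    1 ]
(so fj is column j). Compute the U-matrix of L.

Let P have columns f1, f2. Then [L]_U = P^(-1) A P.
Here det P = 1, so P^(-1) is integer; computing A P first and then P^(-1)(A P) gives [[-3, -2], [1, 2]].

[[-3, -2], [1, 2]]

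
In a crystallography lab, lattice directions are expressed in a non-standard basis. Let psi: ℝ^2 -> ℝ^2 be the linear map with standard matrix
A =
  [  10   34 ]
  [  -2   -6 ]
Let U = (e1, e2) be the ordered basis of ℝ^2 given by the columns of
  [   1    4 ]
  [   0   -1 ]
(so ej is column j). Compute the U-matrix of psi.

Let P have columns e1, e2. Then [psi]_U = P^(-1) A P.
Here det P = -1, so P^(-1) is integer; computing A P first and then P^(-1)(A P) gives [[2, -2], [2, 2]].

[[2, -2], [2, 2]]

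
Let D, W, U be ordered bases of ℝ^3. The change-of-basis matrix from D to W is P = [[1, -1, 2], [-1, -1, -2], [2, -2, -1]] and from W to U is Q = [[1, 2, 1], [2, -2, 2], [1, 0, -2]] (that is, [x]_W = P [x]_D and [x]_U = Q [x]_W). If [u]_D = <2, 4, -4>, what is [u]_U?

<-6, -24, -10>

First [u]_W = P [u]_D = <-10, 2, 0>.
Then [u]_U = Q [u]_W = <-6, -24, -10>.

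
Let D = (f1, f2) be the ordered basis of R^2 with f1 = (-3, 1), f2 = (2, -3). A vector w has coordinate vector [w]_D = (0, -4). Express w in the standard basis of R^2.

(-8, 12)

By definition w = 0·f1 - 4f2.
Summing componentwise gives (-8, 12).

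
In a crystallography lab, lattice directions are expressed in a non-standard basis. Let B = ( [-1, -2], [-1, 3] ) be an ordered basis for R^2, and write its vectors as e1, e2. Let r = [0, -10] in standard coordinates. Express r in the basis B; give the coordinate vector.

[2, -2]

Write r = c_1 e1 + c_2 e2 and solve for the c_i.
System: -c_1 - c_2 = 0, -2c_1 + 3c_2 = -10; solving gives c_1 = 2, c_2 = -2.
Check: 2e1 - 2e2 = [0, -10].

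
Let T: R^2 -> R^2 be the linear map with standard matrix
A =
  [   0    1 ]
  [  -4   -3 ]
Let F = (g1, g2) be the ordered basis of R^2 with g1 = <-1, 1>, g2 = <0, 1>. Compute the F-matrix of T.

[[-1, -1], [2, -2]]

Let P have columns g1, g2. Then [T]_F = P^(-1) A P.
Here det P = -1, so P^(-1) is integer; computing A P first and then P^(-1)(A P) gives [[-1, -1], [2, -2]].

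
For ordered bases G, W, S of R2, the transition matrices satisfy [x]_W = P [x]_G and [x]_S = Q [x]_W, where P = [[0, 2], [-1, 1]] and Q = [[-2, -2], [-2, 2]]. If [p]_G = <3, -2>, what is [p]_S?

First [p]_W = P [p]_G = <-4, -5>.
Then [p]_S = Q [p]_W = <18, -2>.

<18, -2>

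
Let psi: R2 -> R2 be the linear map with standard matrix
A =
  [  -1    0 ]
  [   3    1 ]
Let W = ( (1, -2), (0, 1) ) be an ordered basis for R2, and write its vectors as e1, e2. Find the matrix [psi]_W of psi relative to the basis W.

With P the matrix whose columns are e1, e2, [psi]_W = P^(-1) A P.
Column by column: psi(e1) = A e1 = (-1, 1); its W-coordinates (-1, -1) give column 1.
Continuing for each basis vector yields [psi]_W = [[-1, 0], [-1, 1]].

[[-1, 0], [-1, 1]]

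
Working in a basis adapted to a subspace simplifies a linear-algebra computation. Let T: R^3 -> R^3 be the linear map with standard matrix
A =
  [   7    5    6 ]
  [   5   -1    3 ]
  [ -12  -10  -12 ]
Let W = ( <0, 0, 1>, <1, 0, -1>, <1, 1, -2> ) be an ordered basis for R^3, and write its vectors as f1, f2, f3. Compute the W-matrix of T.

[[-3, 3, 0], [3, -1, 2], [3, 2, -2]]

With P the matrix whose columns are f1, ..., f3, [T]_W = P^(-1) A P.
Column by column: T(f1) = A f1 = <6, 3, -12>; its W-coordinates <-3, 3, 3> give column 1.
Continuing for each basis vector yields [T]_W = [[-3, 3, 0], [3, -1, 2], [3, 2, -2]].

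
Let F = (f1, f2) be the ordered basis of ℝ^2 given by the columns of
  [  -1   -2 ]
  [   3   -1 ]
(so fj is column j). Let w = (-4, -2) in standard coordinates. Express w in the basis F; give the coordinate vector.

(0, 2)

We seek scalars with c_1 f1 + c_2 f2 = w; equivalently solve M c = w where the columns of M are f1, f2.
System: -c_1 - 2c_2 = -4, 3c_1 - c_2 = -2; solving gives c_1 = 0, c_2 = 2.
Check: 0·f1 + 2f2 = (-4, -2).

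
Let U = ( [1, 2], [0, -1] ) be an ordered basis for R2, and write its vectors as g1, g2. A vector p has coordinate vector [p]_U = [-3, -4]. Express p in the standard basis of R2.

[-3, -2]

The coordinates say p = -3g1 - 4g2; adding the scaled basis vectors gives [-3, -2].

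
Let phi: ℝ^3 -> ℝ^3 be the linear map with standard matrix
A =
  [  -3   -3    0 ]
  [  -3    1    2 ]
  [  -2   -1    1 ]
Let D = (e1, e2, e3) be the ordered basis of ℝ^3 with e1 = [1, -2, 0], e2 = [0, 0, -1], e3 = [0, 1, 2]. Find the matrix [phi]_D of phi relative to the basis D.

[[3, 0, -3], [2, -3, -3], [1, -2, -1]]

Let P have columns e1, ..., e3. Then [phi]_D = P^(-1) A P.
Here det P = 1, so P^(-1) is integer; computing A P first and then P^(-1)(A P) gives [[3, 0, -3], [2, -3, -3], [1, -2, -1]].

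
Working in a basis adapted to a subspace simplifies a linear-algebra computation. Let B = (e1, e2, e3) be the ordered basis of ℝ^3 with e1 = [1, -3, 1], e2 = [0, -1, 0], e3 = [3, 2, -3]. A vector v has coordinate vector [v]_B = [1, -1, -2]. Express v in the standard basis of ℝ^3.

[-5, -6, 7]

The coordinates say v = e1 - e2 - 2e3; adding the scaled basis vectors gives [-5, -6, 7].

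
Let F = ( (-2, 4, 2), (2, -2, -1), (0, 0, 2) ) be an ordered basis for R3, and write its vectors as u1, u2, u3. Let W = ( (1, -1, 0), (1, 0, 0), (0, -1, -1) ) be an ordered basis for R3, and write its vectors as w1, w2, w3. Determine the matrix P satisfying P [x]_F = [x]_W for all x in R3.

[[-2, 1, 2], [0, 1, -2], [-2, 1, -2]]

Take x = uj: its F-coordinates are the j-th standard unit vector, so P e_j — column j of P — equals [uj]_W.
u1 = -2w1 + 0·w2 - 2w3, giving column 1 = (-2, 0, -2); repeating for each j gives P = [[-2, 1, 2], [0, 1, -2], [-2, 1, -2]].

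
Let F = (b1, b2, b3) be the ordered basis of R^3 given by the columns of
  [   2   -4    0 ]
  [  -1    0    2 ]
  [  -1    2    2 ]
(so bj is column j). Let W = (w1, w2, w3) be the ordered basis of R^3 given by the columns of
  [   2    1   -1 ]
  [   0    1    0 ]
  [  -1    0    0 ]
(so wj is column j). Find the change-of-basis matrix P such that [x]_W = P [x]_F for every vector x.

Take x = bj: its F-coordinates are the j-th standard unit vector, so P e_j — column j of P — equals [bj]_W.
b1 = w1 - w2 - w3, giving column 1 = <1, -1, -1>; repeating for each j gives P = [[1, -2, -2], [-1, 0, 2], [-1, 0, -2]].

[[1, -2, -2], [-1, 0, 2], [-1, 0, -2]]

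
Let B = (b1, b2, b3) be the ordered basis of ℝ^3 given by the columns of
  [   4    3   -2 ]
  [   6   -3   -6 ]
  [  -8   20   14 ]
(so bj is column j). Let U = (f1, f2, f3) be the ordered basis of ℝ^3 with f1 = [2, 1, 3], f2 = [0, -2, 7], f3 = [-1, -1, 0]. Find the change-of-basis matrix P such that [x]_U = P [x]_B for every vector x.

Column j of P is [bj]_U, since P maps B-coordinates to U-coordinates.
Expressing b1 in U: b1 = 2f1 - 2f2 + 0·f3, so column 1 of P is [2, -2, 0].
Doing the same for each bj gives P = [[2, 2, 0], [-2, 2, 2], [0, 1, 2]].

[[2, 2, 0], [-2, 2, 2], [0, 1, 2]]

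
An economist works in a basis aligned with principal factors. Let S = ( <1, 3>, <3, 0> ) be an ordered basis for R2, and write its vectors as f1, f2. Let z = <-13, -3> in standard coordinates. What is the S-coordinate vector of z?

Write z = c_1 f1 + c_2 f2 and solve for the c_i.
System: c_1 + 3c_2 = -13, 3c_1 + 0c_2 = -3; solving gives c_1 = -1, c_2 = -4.
Check: -f1 - 4f2 = <-13, -3>.

<-1, -4>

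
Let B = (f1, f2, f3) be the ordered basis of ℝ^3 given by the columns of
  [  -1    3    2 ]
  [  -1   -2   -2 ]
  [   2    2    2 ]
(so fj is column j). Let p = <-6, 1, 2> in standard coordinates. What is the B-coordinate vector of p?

[p]_B is the unique c with M c = p, where M has columns f1, ..., f3.
Row-reducing the augmented matrix [M | p] gives c = (3, 1, -3).
Check: 3f1 + f2 - 3f3 = <-6, 1, 2>.

<3, 1, -3>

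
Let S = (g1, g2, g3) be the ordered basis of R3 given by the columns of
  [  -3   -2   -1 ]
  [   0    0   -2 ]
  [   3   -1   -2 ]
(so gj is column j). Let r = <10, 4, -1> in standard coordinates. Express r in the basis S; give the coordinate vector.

<-2, -1, -2>

We seek scalars with c_1 g1 + ... + c_3 g3 = r; equivalently solve M c = r where the columns of M are g1, ..., g3.
Gaussian elimination on [M | r] yields c = (-2, -1, -2).
Check: -2g1 - g2 - 2g3 = <10, 4, -1>.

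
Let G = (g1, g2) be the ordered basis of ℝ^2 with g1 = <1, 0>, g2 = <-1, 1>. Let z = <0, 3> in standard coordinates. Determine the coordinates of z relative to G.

<3, 3>

[z]_G is the unique c with M c = z, where M has columns g1, g2.
System: c_1 - c_2 = 0, 0c_1 + c_2 = 3; solving gives c_1 = 3, c_2 = 3.
Check: 3g1 + 3g2 = <0, 3>.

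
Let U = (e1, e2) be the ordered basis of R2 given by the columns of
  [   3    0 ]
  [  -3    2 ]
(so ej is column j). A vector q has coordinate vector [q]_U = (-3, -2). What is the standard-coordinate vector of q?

(-9, 5)

By definition q = -3e1 - 2e2.
Summing componentwise gives (-9, 5).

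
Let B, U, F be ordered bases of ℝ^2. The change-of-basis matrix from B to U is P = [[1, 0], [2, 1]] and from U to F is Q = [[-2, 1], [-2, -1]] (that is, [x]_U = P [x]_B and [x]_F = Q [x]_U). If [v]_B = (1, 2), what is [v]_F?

First [v]_U = P [v]_B = (1, 4).
Then [v]_F = Q [v]_U = (2, -6).

(2, -6)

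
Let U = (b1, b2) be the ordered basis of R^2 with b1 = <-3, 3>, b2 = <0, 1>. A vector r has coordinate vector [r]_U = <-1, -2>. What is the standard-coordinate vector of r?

<3, -5>

By definition r = -b1 - 2b2.
Summing componentwise gives <3, -5>.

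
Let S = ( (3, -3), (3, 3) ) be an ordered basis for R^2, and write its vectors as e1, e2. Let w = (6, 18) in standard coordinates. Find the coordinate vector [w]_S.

(-2, 4)

Write w = c_1 e1 + c_2 e2 and solve for the c_i.
System: 3c_1 + 3c_2 = 6, -3c_1 + 3c_2 = 18; solving gives c_1 = -2, c_2 = 4.
Check: -2e1 + 4e2 = (6, 18).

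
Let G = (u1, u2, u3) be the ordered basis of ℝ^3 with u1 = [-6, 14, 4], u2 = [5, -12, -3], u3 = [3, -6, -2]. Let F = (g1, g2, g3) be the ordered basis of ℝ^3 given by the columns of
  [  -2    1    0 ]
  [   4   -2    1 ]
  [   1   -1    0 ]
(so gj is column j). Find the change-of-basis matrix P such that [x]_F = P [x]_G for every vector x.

[[2, -2, -1], [-2, 1, 1], [2, -2, 0]]

Column j of P is [uj]_F, since P maps G-coordinates to F-coordinates.
Expressing u1 in F: u1 = 2g1 - 2g2 + 2g3, so column 1 of P is [2, -2, 2].
Doing the same for each uj gives P = [[2, -2, -1], [-2, 1, 1], [2, -2, 0]].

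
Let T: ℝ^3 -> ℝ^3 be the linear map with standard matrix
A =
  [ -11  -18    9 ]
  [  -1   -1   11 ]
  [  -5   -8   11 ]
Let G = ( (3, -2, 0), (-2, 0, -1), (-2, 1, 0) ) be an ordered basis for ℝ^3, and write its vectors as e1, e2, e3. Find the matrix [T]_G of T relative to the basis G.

The j-th column of [T]_G is [T(ej)]_G.
T(e1) = A e1 = (3, -1, 1) = e1 - e2 + e3, so column 1 is (1, -1, 1).
Repeating for e2, e3 and assembling the columns gives [[1, 3, -2], [-1, 1, -2], [1, -3, -3]].

[[1, 3, -2], [-1, 1, -2], [1, -3, -3]]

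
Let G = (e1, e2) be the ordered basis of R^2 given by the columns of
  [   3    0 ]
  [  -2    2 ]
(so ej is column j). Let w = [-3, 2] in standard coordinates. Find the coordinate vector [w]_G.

[-1, 0]

[w]_G is the unique c with M c = w, where M has columns e1, e2.
System: 3c_1 + 0c_2 = -3, -2c_1 + 2c_2 = 2; solving gives c_1 = -1, c_2 = 0.
Check: -e1 + 0·e2 = [-3, 2].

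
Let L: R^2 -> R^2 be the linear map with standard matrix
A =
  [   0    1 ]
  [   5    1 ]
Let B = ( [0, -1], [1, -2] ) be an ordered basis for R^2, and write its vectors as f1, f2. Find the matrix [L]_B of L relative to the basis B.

The j-th column of [L]_B is [L(fj)]_B.
L(f1) = A f1 = [-1, -1] = 3f1 - f2, so column 1 is [3, -1].
Repeating for f2 and assembling the columns gives [[3, 1], [-1, -2]].

[[3, 1], [-1, -2]]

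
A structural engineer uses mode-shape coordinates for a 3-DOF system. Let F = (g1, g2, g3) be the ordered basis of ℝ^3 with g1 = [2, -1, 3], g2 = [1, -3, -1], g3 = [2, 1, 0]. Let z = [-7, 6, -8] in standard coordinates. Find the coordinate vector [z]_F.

We seek scalars with c_1 g1 + ... + c_3 g3 = z; equivalently solve M c = z where the columns of M are g1, ..., g3.
Solving this 3x3 system gives c = (-3, -1, 0).
Check: -3g1 - g2 + 0·g3 = [-7, 6, -8].

[-3, -1, 0]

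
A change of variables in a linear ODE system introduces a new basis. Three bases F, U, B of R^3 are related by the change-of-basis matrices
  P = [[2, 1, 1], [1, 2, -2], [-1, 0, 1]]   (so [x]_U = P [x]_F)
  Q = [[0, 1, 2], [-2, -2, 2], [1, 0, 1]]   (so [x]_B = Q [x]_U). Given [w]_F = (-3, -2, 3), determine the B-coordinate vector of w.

(-1, 48, 1)

Apply P to get U-coordinates (-5, -13, 6), then Q to get B-coordinates.
The result is [w]_B = (-1, 48, 1).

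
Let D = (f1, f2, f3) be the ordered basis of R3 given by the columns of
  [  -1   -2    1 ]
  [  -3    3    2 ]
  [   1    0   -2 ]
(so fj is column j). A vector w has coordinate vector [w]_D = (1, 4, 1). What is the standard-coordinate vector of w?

(-8, 11, -1)

The coordinates say w = f1 + 4f2 + f3; adding the scaled basis vectors gives (-8, 11, -1).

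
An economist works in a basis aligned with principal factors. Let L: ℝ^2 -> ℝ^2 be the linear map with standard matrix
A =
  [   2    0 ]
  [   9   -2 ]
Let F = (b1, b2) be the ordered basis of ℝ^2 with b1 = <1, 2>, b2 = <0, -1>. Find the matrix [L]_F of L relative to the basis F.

The j-th column of [L]_F is [L(bj)]_F.
L(b1) = A b1 = <2, 5> = 2b1 - b2, so column 1 is <2, -1>.
Repeating for b2 and assembling the columns gives [[2, 0], [-1, -2]].

[[2, 0], [-1, -2]]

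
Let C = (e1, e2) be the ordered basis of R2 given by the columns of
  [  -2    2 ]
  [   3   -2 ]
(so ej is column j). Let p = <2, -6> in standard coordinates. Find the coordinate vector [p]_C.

<-4, -3>

[p]_C is the unique c with M c = p, where M has columns e1, e2.
System: -2c_1 + 2c_2 = 2, 3c_1 - 2c_2 = -6; solving gives c_1 = -4, c_2 = -3.
Check: -4e1 - 3e2 = <2, -6>.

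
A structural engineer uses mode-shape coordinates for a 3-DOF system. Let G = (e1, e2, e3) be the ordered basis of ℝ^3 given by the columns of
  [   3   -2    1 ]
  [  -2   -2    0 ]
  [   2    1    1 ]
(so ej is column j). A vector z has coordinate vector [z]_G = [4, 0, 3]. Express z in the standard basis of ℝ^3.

[15, -8, 11]

The coordinates say z = 4e1 + 0·e2 + 3e3; adding the scaled basis vectors gives [15, -8, 11].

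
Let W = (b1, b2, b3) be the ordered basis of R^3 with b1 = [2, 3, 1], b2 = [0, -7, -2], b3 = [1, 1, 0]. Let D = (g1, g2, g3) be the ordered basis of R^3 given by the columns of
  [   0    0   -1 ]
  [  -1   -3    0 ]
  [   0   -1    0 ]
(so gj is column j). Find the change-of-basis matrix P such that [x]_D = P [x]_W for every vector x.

Let M have columns bj and N have columns gj. Then for every x, N [x]_D = x = M [x]_W, so P = N^(-1) M.
Since det N = -1, N^(-1) has integer entries; multiplying gives P = [[0, 1, -1], [-1, 2, 0], [-2, 0, -1]].

[[0, 1, -1], [-1, 2, 0], [-2, 0, -1]]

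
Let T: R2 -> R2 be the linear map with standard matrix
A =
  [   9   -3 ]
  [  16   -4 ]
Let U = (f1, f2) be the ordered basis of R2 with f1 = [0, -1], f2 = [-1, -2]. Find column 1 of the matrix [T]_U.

[2, -3]

Column 1 of [T]_U is the U-coordinate vector of T(f1).
In standard coordinates T(f1) = A f1 = [3, 4].
Converting to U: [3, 4] = 2f1 - 3f2, so the coordinate vector is [2, -3].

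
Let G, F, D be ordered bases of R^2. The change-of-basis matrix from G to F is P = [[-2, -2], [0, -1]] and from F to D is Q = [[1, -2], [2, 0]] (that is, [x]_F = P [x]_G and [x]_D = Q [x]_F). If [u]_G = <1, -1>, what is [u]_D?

Apply P to get F-coordinates <0, 1>, then Q to get D-coordinates.
The result is [u]_D = <-2, 0>.

<-2, 0>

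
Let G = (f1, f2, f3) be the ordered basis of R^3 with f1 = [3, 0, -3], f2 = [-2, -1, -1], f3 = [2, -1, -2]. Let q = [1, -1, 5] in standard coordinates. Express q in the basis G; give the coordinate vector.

[-3, -2, 3]

Write q = c_1 f1 + ... + c_3 f3 and solve for the c_i.
Solving this 3x3 system gives c = (-3, -2, 3).
Check: -3f1 - 2f2 + 3f3 = [1, -1, 5].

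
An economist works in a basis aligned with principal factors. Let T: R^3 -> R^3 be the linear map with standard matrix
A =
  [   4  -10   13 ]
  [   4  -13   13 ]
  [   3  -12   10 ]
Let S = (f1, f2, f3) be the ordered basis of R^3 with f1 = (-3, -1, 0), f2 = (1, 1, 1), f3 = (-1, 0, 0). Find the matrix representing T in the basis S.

The j-th column of [T]_S is [T(fj)]_S.
T(f1) = A f1 = (-2, 1, 3) = 2f1 + 3f2 - f3, so column 1 is (2, 3, -1).
Repeating for f2, f3 and assembling the columns gives [[2, -3, 1], [3, 1, -3], [-1, 3, -2]].

[[2, -3, 1], [3, 1, -3], [-1, 3, -2]]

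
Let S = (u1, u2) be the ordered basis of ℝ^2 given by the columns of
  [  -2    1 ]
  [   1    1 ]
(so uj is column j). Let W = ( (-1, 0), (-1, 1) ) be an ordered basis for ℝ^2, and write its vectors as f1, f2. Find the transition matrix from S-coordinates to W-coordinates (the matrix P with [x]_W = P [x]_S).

Let M have columns uj and N have columns fj. Then for every x, N [x]_W = x = M [x]_S, so P = N^(-1) M.
Since det N = -1, N^(-1) has integer entries; multiplying gives P = [[1, -2], [1, 1]].

[[1, -2], [1, 1]]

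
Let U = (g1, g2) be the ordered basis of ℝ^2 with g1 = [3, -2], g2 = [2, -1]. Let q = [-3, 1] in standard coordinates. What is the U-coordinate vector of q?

[1, -3]

Write q = c_1 g1 + c_2 g2 and solve for the c_i.
System: 3c_1 + 2c_2 = -3, -2c_1 - c_2 = 1; solving gives c_1 = 1, c_2 = -3.
Check: g1 - 3g2 = [-3, 1].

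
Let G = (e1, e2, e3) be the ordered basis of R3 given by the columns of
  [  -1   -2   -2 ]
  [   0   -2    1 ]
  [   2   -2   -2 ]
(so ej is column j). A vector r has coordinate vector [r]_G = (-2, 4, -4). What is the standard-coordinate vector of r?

(2, -12, -4)

By definition r = -2e1 + 4e2 - 4e3.
Summing componentwise gives (2, -12, -4).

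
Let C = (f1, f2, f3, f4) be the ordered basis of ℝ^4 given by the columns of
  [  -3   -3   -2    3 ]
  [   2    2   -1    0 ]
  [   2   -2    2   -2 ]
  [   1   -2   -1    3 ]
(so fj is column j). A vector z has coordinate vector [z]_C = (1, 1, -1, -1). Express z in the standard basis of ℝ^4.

The coordinates say z = f1 + f2 - f3 - f4; adding the scaled basis vectors gives (-7, 5, 0, -3).

(-7, 5, 0, -3)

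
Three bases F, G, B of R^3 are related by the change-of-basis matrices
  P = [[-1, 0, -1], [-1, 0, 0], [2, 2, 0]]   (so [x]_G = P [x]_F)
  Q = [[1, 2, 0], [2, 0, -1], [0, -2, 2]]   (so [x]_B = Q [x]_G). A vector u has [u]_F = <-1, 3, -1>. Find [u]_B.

<4, 0, 6>

Composing the changes, [u]_B = Q P [u]_F.
Q P = [[-3, 0, -1], [-4, -2, -2], [6, 4, 0]]; applying this to <-1, 3, -1> gives <4, 0, 6>.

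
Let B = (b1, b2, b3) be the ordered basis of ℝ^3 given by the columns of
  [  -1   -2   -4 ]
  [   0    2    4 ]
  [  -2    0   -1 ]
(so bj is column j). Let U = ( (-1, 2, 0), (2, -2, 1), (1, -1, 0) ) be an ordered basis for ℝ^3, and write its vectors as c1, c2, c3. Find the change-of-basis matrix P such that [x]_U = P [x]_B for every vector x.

[[-1, 0, 0], [-2, 0, -1], [2, -2, -2]]

Let M have columns bj and N have columns cj. Then for every x, N [x]_U = x = M [x]_B, so P = N^(-1) M.
Since det N = 1, N^(-1) has integer entries; multiplying gives P = [[-1, 0, 0], [-2, 0, -1], [2, -2, -2]].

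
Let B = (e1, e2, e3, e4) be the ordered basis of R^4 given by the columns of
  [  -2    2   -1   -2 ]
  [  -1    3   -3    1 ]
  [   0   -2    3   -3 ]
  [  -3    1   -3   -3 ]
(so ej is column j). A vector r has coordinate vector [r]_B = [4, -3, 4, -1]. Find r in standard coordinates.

The coordinates say r = 4e1 - 3e2 + 4e3 - e4; adding the scaled basis vectors gives [-16, -26, 21, -24].

[-16, -26, 21, -24]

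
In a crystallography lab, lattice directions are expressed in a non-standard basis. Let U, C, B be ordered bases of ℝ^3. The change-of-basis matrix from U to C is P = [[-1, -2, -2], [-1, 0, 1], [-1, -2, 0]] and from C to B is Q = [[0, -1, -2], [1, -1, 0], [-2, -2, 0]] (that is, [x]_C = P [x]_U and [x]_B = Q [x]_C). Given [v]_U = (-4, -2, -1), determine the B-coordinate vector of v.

First [v]_C = P [v]_U = (10, 3, 8).
Then [v]_B = Q [v]_C = (-19, 7, -26).

(-19, 7, -26)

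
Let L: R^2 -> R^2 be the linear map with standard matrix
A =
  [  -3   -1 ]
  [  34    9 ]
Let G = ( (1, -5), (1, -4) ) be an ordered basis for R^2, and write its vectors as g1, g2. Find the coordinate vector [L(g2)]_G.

Column 2 of [L]_G is the G-coordinate vector of L(g2).
In standard coordinates L(g2) = A g2 = (1, -2).
Converting to G: (1, -2) = -2g1 + 3g2, so the coordinate vector is (-2, 3).

(-2, 3)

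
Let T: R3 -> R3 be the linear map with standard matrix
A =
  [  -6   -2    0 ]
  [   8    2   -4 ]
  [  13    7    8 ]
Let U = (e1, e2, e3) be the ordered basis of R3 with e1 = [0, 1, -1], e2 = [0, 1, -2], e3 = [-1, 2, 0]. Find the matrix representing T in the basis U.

[[3, 3, 1], [-1, 3, -1], [2, 2, -2]]

Let P have columns e1, ..., e3. Then [T]_U = P^(-1) A P.
Here det P = 1, so P^(-1) is integer; computing A P first and then P^(-1)(A P) gives [[3, 3, 1], [-1, 3, -1], [2, 2, -2]].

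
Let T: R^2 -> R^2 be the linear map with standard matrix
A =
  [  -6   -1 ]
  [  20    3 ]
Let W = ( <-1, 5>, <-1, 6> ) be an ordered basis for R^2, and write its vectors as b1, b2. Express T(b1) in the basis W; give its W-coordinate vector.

<-1, 0>

Compute T(b1) = A b1 = <1, -5> in standard coordinates.
Then write this in W-coordinates: solve for y in y_1 b1 + y_2 b2 = <1, -5>.
This gives y = <-1, 0>, which is column 1 of [T]_W.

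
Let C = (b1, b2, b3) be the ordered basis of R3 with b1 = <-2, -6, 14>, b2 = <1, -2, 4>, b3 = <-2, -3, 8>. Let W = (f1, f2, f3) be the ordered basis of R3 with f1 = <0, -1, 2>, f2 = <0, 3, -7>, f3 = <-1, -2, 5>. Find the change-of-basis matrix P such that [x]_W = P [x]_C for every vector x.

Column j of P is [bj]_W, since P maps C-coordinates to W-coordinates.
Expressing b1 in W: b1 = 2f1 + 0·f2 + 2f3, so column 1 of P is <2, 0, 2>.
Doing the same for each bj gives P = [[2, 1, -1], [0, -1, 0], [2, -1, 2]].

[[2, 1, -1], [0, -1, 0], [2, -1, 2]]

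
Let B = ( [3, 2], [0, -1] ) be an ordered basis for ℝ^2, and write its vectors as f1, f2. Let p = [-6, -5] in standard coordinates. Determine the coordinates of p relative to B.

[-2, 1]

Write p = c_1 f1 + c_2 f2 and solve for the c_i.
System: 3c_1 + 0c_2 = -6, 2c_1 - c_2 = -5; solving gives c_1 = -2, c_2 = 1.
Check: -2f1 + f2 = [-6, -5].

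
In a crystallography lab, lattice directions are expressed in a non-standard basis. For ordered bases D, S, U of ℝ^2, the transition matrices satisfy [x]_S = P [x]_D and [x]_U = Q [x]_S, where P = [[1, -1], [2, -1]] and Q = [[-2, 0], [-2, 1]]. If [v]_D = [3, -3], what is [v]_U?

First [v]_S = P [v]_D = [6, 9].
Then [v]_U = Q [v]_S = [-12, -3].

[-12, -3]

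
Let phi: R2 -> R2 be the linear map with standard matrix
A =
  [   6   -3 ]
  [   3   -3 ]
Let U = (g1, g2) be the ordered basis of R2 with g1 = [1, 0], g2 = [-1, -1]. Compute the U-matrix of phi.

[[3, -3], [-3, 0]]

The j-th column of [phi]_U is [phi(gj)]_U.
phi(g1) = A g1 = [6, 3] = 3g1 - 3g2, so column 1 is [3, -3].
Repeating for g2 and assembling the columns gives [[3, -3], [-3, 0]].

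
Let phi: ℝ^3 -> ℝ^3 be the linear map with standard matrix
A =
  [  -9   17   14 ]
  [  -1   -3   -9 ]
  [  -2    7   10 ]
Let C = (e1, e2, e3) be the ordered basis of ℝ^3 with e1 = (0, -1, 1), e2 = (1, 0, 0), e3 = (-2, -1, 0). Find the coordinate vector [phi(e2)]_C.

(-2, -3, 3)

Column 2 of [phi]_C is the C-coordinate vector of phi(e2).
In standard coordinates phi(e2) = A e2 = (-9, -1, -2).
Converting to C: (-9, -1, -2) = -2e1 - 3e2 + 3e3, so the coordinate vector is (-2, -3, 3).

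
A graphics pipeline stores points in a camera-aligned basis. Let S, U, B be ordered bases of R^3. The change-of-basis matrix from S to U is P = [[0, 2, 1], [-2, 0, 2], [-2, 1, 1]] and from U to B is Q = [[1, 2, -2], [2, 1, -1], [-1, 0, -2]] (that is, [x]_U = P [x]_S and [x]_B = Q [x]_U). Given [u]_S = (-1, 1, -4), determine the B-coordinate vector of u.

(-12, -9, 4)

Composing the changes, [u]_B = Q P [u]_S.
Q P = [[0, 0, 3], [0, 3, 3], [4, -4, -3]]; applying this to (-1, 1, -4) gives (-12, -9, 4).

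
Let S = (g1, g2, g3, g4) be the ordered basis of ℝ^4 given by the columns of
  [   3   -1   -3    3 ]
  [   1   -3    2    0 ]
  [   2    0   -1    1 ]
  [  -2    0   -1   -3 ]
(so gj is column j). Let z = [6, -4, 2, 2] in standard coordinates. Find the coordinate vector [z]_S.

[0, 0, -2, 0]

Write z = c_1 g1 + ... + c_4 g4 and solve for the c_i.
Gaussian elimination on [M | z] yields c = (0, 0, -2, 0).
Check: 0·g1 + 0·g2 - 2g3 + 0·g4 = [6, -4, 2, 2].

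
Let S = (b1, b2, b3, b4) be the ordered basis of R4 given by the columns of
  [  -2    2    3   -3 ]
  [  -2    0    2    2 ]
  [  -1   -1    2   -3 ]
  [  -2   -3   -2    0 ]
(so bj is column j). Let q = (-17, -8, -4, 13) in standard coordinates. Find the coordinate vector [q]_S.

(1, -3, -3, 0)

Write q = c_1 b1 + ... + c_4 b4 and solve for the c_i.
Gaussian elimination on [M | q] yields c = (1, -3, -3, 0).
Check: b1 - 3b2 - 3b3 + 0·b4 = (-17, -8, -4, 13).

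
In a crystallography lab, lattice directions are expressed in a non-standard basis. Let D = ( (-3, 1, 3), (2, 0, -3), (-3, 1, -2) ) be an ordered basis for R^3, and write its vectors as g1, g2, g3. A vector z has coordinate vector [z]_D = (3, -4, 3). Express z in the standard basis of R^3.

(-26, 6, 15)

The coordinates say z = 3g1 - 4g2 + 3g3; adding the scaled basis vectors gives (-26, 6, 15).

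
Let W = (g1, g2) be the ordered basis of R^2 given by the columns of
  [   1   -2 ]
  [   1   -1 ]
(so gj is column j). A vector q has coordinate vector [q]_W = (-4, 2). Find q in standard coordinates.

q = M [q]_W, where M has columns g1, g2.
Carrying out the matrix-vector product, q = (-8, -6).

(-8, -6)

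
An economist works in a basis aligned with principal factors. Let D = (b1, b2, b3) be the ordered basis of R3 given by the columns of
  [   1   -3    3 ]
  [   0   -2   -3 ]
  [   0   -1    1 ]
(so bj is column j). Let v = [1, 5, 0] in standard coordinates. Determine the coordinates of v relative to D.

[1, -1, -1]

Write v = c_1 b1 + ... + c_3 b3 and solve for the c_i.
Row-reducing the augmented matrix [M | v] gives c = (1, -1, -1).
Check: b1 - b2 - b3 = [1, 5, 0].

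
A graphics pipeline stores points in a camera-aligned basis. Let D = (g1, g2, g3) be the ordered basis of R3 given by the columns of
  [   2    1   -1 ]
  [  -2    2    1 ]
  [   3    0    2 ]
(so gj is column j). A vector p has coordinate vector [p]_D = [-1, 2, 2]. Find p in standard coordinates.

p = M [p]_D, where M has columns g1, ..., g3.
Carrying out the matrix-vector product, p = [-2, 8, 1].

[-2, 8, 1]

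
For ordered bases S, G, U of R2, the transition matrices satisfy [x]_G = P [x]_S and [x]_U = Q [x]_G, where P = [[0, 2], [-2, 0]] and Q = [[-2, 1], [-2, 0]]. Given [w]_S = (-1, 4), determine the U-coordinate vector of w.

First [w]_G = P [w]_S = (8, 2).
Then [w]_U = Q [w]_G = (-14, -16).

(-14, -16)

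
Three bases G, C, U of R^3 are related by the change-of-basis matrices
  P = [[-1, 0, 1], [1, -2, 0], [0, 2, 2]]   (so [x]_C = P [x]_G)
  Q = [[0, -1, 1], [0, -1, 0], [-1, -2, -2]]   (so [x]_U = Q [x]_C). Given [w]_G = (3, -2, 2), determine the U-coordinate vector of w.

First [w]_C = P [w]_G = (-1, 7, 0).
Then [w]_U = Q [w]_C = (-7, -7, -13).

(-7, -7, -13)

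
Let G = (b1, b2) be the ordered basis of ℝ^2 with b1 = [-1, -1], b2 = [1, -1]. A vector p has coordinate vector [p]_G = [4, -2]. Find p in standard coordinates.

By definition p = 4b1 - 2b2.
Summing componentwise gives [-6, -2].

[-6, -2]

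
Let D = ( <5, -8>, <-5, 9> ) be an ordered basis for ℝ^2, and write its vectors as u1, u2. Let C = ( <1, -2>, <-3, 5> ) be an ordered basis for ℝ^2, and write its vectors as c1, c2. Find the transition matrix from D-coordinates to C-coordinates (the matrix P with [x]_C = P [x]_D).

[[-1, -2], [-2, 1]]

Take x = uj: its D-coordinates are the j-th standard unit vector, so P e_j — column j of P — equals [uj]_C.
u1 = -c1 - 2c2, giving column 1 = <-1, -2>; repeating for each j gives P = [[-1, -2], [-2, 1]].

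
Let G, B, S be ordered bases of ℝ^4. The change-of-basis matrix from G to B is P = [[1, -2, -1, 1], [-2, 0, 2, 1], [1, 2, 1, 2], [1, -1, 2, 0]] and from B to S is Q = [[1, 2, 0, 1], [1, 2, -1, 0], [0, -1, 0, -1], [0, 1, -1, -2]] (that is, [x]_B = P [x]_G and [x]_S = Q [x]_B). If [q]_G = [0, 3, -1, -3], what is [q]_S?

[-23, -17, 10, 6]

Composing the changes, [q]_S = Q P [q]_G.
Q P = [[-2, -3, 5, 3], [-4, -4, 2, 1], [1, 1, -4, -1], [-5, 0, -3, -1]]; applying this to [0, 3, -1, -3] gives [-23, -17, 10, 6].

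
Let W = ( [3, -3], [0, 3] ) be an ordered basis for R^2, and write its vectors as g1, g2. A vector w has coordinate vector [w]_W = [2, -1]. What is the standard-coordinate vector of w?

[6, -9]

The coordinates say w = 2g1 - g2; adding the scaled basis vectors gives [6, -9].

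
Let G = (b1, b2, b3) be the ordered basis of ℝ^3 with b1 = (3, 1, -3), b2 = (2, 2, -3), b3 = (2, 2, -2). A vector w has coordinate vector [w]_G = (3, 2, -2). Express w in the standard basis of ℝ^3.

(9, 3, -11)

w = M [w]_G, where M has columns b1, ..., b3.
Carrying out the matrix-vector product, w = (9, 3, -11).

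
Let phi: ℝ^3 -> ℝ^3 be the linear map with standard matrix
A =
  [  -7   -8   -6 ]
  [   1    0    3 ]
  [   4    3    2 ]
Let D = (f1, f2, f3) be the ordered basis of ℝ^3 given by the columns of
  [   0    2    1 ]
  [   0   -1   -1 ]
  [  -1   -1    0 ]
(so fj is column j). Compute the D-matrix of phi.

[[-1, -2, -3], [3, -1, 2], [0, 2, -3]]

Let P have columns f1, ..., f3. Then [phi]_D = P^(-1) A P.
Here det P = 1, so P^(-1) is integer; computing A P first and then P^(-1)(A P) gives [[-1, -2, -3], [3, -1, 2], [0, 2, -3]].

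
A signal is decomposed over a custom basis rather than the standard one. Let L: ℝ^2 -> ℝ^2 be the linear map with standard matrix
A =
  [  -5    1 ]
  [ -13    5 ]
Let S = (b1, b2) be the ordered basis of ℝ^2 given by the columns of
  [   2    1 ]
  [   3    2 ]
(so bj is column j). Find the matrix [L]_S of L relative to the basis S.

[[-3, -3], [-1, 3]]

Let P have columns b1, b2. Then [L]_S = P^(-1) A P.
Here det P = 1, so P^(-1) is integer; computing A P first and then P^(-1)(A P) gives [[-3, -3], [-1, 3]].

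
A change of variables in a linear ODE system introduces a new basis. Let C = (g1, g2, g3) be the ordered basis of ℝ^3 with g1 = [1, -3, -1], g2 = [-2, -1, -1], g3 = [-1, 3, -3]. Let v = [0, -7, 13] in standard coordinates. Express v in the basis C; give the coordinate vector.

Write v = c_1 g1 + ... + c_3 g3 and solve for the c_i.
Row-reducing the augmented matrix [M | v] gives c = (-2, 1, -4).
Check: -2g1 + g2 - 4g3 = [0, -7, 13].

[-2, 1, -4]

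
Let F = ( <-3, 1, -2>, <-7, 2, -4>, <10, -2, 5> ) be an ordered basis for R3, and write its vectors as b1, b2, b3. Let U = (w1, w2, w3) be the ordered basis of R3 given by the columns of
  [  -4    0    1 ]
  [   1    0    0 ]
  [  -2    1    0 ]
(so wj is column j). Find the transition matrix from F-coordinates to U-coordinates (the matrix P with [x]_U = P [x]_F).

[[1, 2, -2], [0, 0, 1], [1, 1, 2]]

Column j of P is [bj]_U, since P maps F-coordinates to U-coordinates.
Expressing b1 in U: b1 = w1 + 0·w2 + w3, so column 1 of P is <1, 0, 1>.
Doing the same for each bj gives P = [[1, 2, -2], [0, 0, 1], [1, 1, 2]].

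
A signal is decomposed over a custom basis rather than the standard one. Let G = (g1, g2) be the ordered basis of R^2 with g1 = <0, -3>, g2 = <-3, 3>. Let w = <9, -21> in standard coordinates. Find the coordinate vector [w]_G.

We seek scalars with c_1 g1 + c_2 g2 = w; equivalently solve M c = w where the columns of M are g1, g2.
System: 0c_1 - 3c_2 = 9, -3c_1 + 3c_2 = -21; solving gives c_1 = 4, c_2 = -3.
Check: 4g1 - 3g2 = <9, -21>.

<4, -3>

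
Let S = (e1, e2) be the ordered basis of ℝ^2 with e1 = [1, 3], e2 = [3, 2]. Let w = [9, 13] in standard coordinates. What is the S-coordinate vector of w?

We seek scalars with c_1 e1 + c_2 e2 = w; equivalently solve M c = w where the columns of M are e1, e2.
System: c_1 + 3c_2 = 9, 3c_1 + 2c_2 = 13; solving gives c_1 = 3, c_2 = 2.
Check: 3e1 + 2e2 = [9, 13].

[3, 2]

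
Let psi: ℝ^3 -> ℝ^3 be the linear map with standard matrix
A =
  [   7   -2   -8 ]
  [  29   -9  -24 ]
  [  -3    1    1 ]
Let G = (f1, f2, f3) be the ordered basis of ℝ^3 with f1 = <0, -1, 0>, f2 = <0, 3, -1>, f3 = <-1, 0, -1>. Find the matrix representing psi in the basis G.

[[0, 3, 2], [3, 0, -1], [-2, -2, -1]]

With P the matrix whose columns are f1, ..., f3, [psi]_G = P^(-1) A P.
Column by column: psi(f1) = A f1 = <2, 9, -1>; its G-coordinates <0, 3, -2> give column 1.
Continuing for each basis vector yields [psi]_G = [[0, 3, 2], [3, 0, -1], [-2, -2, -1]].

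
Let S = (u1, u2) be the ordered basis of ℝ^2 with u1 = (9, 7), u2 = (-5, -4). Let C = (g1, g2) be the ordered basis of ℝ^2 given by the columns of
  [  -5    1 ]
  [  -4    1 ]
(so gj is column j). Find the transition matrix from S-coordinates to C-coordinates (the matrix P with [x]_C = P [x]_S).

[[-2, 1], [-1, 0]]

Take x = uj: its S-coordinates are the j-th standard unit vector, so P e_j — column j of P — equals [uj]_C.
u1 = -2g1 - g2, giving column 1 = (-2, -1); repeating for each j gives P = [[-2, 1], [-1, 0]].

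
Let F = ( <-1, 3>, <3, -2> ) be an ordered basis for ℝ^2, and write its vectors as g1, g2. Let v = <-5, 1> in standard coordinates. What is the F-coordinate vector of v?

<-1, -2>

Write v = c_1 g1 + c_2 g2 and solve for the c_i.
System: -c_1 + 3c_2 = -5, 3c_1 - 2c_2 = 1; solving gives c_1 = -1, c_2 = -2.
Check: -g1 - 2g2 = <-5, 1>.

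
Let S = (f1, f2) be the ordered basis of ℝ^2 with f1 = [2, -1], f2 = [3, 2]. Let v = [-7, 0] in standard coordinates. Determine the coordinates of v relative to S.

[-2, -1]

Write v = c_1 f1 + c_2 f2 and solve for the c_i.
System: 2c_1 + 3c_2 = -7, -c_1 + 2c_2 = 0; solving gives c_1 = -2, c_2 = -1.
Check: -2f1 - f2 = [-7, 0].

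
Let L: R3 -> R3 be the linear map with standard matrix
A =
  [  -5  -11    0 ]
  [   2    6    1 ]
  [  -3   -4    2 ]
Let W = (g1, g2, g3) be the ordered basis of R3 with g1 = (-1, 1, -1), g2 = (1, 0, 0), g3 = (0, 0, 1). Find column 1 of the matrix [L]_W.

(3, -3, 0)

Compute L(g1) = A g1 = (-6, 3, -3) in standard coordinates.
Then write this in W-coordinates: solve for y in y_1 g1 + ... + y_3 g3 = (-6, 3, -3).
This gives y = (3, -3, 0), which is column 1 of [L]_W.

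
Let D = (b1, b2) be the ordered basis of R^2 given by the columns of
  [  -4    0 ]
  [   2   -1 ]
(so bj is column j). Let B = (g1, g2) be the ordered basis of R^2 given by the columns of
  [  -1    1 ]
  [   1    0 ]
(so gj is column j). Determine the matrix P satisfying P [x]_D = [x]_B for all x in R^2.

[[2, -1], [-2, -1]]

Column j of P is [bj]_B, since P maps D-coordinates to B-coordinates.
Expressing b1 in B: b1 = 2g1 - 2g2, so column 1 of P is (2, -2).
Doing the same for each bj gives P = [[2, -1], [-2, -1]].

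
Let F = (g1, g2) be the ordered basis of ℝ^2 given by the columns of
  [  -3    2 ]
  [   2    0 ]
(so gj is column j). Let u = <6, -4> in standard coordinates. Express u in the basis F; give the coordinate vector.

We seek scalars with c_1 g1 + c_2 g2 = u; equivalently solve M c = u where the columns of M are g1, g2.
System: -3c_1 + 2c_2 = 6, 2c_1 + 0c_2 = -4; solving gives c_1 = -2, c_2 = 0.
Check: -2g1 + 0·g2 = <6, -4>.

<-2, 0>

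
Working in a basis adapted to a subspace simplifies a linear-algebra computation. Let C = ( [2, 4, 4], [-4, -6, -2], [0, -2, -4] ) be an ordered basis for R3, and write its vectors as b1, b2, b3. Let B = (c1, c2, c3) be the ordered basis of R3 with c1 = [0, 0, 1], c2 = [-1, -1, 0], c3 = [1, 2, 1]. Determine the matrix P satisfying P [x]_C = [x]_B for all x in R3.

[[2, 0, -2], [0, 2, -2], [2, -2, -2]]

Take x = bj: its C-coordinates are the j-th standard unit vector, so P e_j — column j of P — equals [bj]_B.
b1 = 2c1 + 0·c2 + 2c3, giving column 1 = [2, 0, 2]; repeating for each j gives P = [[2, 0, -2], [0, 2, -2], [2, -2, -2]].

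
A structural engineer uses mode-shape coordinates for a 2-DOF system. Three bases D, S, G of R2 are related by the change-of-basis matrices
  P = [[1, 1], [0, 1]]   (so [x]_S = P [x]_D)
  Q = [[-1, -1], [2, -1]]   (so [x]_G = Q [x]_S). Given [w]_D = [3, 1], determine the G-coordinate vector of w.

Apply P to get S-coordinates [4, 1], then Q to get G-coordinates.
The result is [w]_G = [-5, 7].

[-5, 7]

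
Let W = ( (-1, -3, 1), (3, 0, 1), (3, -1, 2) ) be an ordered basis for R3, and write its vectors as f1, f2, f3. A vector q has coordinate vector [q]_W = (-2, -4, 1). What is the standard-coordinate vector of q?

The coordinates say q = -2f1 - 4f2 + f3; adding the scaled basis vectors gives (-7, 5, -4).

(-7, 5, -4)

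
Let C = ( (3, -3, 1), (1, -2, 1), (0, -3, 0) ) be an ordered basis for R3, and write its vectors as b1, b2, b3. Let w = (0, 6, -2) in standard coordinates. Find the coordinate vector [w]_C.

We seek scalars with c_1 b1 + ... + c_3 b3 = w; equivalently solve M c = w where the columns of M are b1, ..., b3.
Row-reducing the augmented matrix [M | w] gives c = (1, -3, -1).
Check: b1 - 3b2 - b3 = (0, 6, -2).

(1, -3, -1)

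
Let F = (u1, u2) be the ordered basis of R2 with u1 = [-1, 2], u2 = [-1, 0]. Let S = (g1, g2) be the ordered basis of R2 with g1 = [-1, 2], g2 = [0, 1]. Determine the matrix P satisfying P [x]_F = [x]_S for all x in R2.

Column j of P is [uj]_S, since P maps F-coordinates to S-coordinates.
Expressing u1 in S: u1 = g1 + 0·g2, so column 1 of P is [1, 0].
Doing the same for each uj gives P = [[1, 1], [0, -2]].

[[1, 1], [0, -2]]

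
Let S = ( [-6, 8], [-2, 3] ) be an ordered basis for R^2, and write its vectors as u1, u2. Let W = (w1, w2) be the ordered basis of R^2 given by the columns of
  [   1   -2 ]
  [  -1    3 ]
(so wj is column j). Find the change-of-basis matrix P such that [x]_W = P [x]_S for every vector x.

Let M have columns uj and N have columns wj. Then for every x, N [x]_W = x = M [x]_S, so P = N^(-1) M.
Since det N = 1, N^(-1) has integer entries; multiplying gives P = [[-2, 0], [2, 1]].

[[-2, 0], [2, 1]]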